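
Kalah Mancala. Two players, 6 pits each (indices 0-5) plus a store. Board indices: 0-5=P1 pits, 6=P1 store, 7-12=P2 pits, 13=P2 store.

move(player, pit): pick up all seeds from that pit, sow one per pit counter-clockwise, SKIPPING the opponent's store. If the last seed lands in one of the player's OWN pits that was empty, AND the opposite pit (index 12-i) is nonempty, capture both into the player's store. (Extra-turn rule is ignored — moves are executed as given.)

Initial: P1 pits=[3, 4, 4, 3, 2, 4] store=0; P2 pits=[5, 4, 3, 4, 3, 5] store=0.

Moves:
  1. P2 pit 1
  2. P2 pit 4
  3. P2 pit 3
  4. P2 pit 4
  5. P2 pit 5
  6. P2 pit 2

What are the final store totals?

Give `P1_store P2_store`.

Move 1: P2 pit1 -> P1=[3,4,4,3,2,4](0) P2=[5,0,4,5,4,6](0)
Move 2: P2 pit4 -> P1=[4,5,4,3,2,4](0) P2=[5,0,4,5,0,7](1)
Move 3: P2 pit3 -> P1=[5,6,4,3,2,4](0) P2=[5,0,4,0,1,8](2)
Move 4: P2 pit4 -> P1=[5,6,4,3,2,4](0) P2=[5,0,4,0,0,9](2)
Move 5: P2 pit5 -> P1=[6,7,5,4,0,5](0) P2=[6,0,4,0,0,0](7)
Move 6: P2 pit2 -> P1=[6,7,5,4,0,5](0) P2=[6,0,0,1,1,1](8)

Answer: 0 8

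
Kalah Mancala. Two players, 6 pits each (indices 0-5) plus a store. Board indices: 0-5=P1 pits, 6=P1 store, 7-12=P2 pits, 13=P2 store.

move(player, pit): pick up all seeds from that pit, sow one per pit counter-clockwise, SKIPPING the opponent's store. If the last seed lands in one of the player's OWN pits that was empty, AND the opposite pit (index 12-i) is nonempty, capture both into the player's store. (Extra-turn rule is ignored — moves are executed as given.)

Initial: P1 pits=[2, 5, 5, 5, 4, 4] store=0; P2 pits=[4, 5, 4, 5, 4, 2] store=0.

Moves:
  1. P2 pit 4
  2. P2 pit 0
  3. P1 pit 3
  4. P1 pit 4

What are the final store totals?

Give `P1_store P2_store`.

Answer: 2 8

Derivation:
Move 1: P2 pit4 -> P1=[3,6,5,5,4,4](0) P2=[4,5,4,5,0,3](1)
Move 2: P2 pit0 -> P1=[3,0,5,5,4,4](0) P2=[0,6,5,6,0,3](8)
Move 3: P1 pit3 -> P1=[3,0,5,0,5,5](1) P2=[1,7,5,6,0,3](8)
Move 4: P1 pit4 -> P1=[3,0,5,0,0,6](2) P2=[2,8,6,6,0,3](8)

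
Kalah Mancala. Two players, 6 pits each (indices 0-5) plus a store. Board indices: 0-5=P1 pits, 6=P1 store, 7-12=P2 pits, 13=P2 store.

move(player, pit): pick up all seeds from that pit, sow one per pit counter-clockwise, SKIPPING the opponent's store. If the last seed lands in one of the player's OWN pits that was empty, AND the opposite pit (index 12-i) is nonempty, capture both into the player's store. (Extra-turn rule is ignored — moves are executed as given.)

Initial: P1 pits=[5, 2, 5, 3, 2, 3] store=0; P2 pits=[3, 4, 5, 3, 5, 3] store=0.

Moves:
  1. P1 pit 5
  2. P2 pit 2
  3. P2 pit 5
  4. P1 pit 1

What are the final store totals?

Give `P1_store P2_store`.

Answer: 1 2

Derivation:
Move 1: P1 pit5 -> P1=[5,2,5,3,2,0](1) P2=[4,5,5,3,5,3](0)
Move 2: P2 pit2 -> P1=[6,2,5,3,2,0](1) P2=[4,5,0,4,6,4](1)
Move 3: P2 pit5 -> P1=[7,3,6,3,2,0](1) P2=[4,5,0,4,6,0](2)
Move 4: P1 pit1 -> P1=[7,0,7,4,3,0](1) P2=[4,5,0,4,6,0](2)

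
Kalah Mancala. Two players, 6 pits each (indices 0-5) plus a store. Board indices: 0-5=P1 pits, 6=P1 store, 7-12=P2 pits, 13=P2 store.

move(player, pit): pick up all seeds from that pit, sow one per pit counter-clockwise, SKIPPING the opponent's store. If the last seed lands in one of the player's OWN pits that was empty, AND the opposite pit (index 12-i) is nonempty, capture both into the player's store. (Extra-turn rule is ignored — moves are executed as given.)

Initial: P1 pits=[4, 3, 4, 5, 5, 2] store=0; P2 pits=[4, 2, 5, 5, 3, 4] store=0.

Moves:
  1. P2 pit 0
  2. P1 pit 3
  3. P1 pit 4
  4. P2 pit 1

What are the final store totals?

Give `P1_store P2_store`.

Move 1: P2 pit0 -> P1=[4,3,4,5,5,2](0) P2=[0,3,6,6,4,4](0)
Move 2: P1 pit3 -> P1=[4,3,4,0,6,3](1) P2=[1,4,6,6,4,4](0)
Move 3: P1 pit4 -> P1=[4,3,4,0,0,4](2) P2=[2,5,7,7,4,4](0)
Move 4: P2 pit1 -> P1=[4,3,4,0,0,4](2) P2=[2,0,8,8,5,5](1)

Answer: 2 1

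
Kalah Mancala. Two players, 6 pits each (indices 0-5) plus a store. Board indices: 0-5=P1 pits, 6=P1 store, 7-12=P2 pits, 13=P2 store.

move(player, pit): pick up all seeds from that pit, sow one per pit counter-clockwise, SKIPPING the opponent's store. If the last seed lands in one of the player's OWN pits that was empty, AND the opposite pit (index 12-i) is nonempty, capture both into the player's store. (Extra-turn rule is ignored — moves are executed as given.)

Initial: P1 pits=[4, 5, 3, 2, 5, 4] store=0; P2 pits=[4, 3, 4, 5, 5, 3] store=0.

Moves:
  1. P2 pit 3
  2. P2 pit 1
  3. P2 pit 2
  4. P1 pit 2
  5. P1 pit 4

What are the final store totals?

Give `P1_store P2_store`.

Move 1: P2 pit3 -> P1=[5,6,3,2,5,4](0) P2=[4,3,4,0,6,4](1)
Move 2: P2 pit1 -> P1=[5,6,3,2,5,4](0) P2=[4,0,5,1,7,4](1)
Move 3: P2 pit2 -> P1=[6,6,3,2,5,4](0) P2=[4,0,0,2,8,5](2)
Move 4: P1 pit2 -> P1=[6,6,0,3,6,5](0) P2=[4,0,0,2,8,5](2)
Move 5: P1 pit4 -> P1=[6,6,0,3,0,6](1) P2=[5,1,1,3,8,5](2)

Answer: 1 2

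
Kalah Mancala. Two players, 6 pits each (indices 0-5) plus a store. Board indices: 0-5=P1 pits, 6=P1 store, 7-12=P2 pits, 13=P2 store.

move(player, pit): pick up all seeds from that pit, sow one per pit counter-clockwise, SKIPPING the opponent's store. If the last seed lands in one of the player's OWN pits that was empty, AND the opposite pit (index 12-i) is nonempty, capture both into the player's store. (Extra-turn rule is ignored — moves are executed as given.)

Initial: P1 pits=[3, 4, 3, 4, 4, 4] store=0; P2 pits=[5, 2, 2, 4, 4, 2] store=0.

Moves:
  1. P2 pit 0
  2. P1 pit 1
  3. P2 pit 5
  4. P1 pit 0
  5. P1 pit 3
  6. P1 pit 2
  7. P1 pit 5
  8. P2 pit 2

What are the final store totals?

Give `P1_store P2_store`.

Answer: 3 2

Derivation:
Move 1: P2 pit0 -> P1=[3,4,3,4,4,4](0) P2=[0,3,3,5,5,3](0)
Move 2: P1 pit1 -> P1=[3,0,4,5,5,5](0) P2=[0,3,3,5,5,3](0)
Move 3: P2 pit5 -> P1=[4,1,4,5,5,5](0) P2=[0,3,3,5,5,0](1)
Move 4: P1 pit0 -> P1=[0,2,5,6,6,5](0) P2=[0,3,3,5,5,0](1)
Move 5: P1 pit3 -> P1=[0,2,5,0,7,6](1) P2=[1,4,4,5,5,0](1)
Move 6: P1 pit2 -> P1=[0,2,0,1,8,7](2) P2=[2,4,4,5,5,0](1)
Move 7: P1 pit5 -> P1=[0,2,0,1,8,0](3) P2=[3,5,5,6,6,1](1)
Move 8: P2 pit2 -> P1=[1,2,0,1,8,0](3) P2=[3,5,0,7,7,2](2)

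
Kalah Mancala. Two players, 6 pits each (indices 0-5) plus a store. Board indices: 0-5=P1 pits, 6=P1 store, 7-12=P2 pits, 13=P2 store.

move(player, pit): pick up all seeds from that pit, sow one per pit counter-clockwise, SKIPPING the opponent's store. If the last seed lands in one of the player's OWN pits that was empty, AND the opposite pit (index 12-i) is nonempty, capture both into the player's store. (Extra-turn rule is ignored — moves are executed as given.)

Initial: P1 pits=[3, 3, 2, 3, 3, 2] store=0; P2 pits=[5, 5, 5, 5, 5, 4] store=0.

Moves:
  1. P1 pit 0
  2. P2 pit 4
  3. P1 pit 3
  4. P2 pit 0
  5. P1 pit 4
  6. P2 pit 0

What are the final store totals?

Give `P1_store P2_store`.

Move 1: P1 pit0 -> P1=[0,4,3,4,3,2](0) P2=[5,5,5,5,5,4](0)
Move 2: P2 pit4 -> P1=[1,5,4,4,3,2](0) P2=[5,5,5,5,0,5](1)
Move 3: P1 pit3 -> P1=[1,5,4,0,4,3](1) P2=[6,5,5,5,0,5](1)
Move 4: P2 pit0 -> P1=[1,5,4,0,4,3](1) P2=[0,6,6,6,1,6](2)
Move 5: P1 pit4 -> P1=[1,5,4,0,0,4](2) P2=[1,7,6,6,1,6](2)
Move 6: P2 pit0 -> P1=[1,5,4,0,0,4](2) P2=[0,8,6,6,1,6](2)

Answer: 2 2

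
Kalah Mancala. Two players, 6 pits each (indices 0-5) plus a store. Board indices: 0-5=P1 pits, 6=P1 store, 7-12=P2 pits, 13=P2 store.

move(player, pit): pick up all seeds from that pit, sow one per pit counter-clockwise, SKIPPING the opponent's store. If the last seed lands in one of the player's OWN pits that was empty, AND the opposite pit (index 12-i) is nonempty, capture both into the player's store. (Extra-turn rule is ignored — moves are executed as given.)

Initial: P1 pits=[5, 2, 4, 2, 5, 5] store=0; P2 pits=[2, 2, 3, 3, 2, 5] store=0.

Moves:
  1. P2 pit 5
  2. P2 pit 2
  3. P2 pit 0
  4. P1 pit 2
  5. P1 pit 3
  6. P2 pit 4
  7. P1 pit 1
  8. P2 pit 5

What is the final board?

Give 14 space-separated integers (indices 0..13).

Move 1: P2 pit5 -> P1=[6,3,5,3,5,5](0) P2=[2,2,3,3,2,0](1)
Move 2: P2 pit2 -> P1=[0,3,5,3,5,5](0) P2=[2,2,0,4,3,0](8)
Move 3: P2 pit0 -> P1=[0,3,5,0,5,5](0) P2=[0,3,0,4,3,0](12)
Move 4: P1 pit2 -> P1=[0,3,0,1,6,6](1) P2=[1,3,0,4,3,0](12)
Move 5: P1 pit3 -> P1=[0,3,0,0,7,6](1) P2=[1,3,0,4,3,0](12)
Move 6: P2 pit4 -> P1=[1,3,0,0,7,6](1) P2=[1,3,0,4,0,1](13)
Move 7: P1 pit1 -> P1=[1,0,1,1,8,6](1) P2=[1,3,0,4,0,1](13)
Move 8: P2 pit5 -> P1=[1,0,1,1,8,6](1) P2=[1,3,0,4,0,0](14)

Answer: 1 0 1 1 8 6 1 1 3 0 4 0 0 14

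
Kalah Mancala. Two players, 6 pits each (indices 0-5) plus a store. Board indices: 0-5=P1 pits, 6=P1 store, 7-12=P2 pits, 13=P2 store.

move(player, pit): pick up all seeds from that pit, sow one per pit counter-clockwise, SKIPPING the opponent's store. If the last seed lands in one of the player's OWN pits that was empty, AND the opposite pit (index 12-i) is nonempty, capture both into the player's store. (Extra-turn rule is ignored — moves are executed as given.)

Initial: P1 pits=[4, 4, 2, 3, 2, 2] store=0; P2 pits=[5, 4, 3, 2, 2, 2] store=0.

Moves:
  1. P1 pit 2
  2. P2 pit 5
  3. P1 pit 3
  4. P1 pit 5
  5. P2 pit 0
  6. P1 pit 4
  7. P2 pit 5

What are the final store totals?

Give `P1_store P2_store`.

Answer: 3 3

Derivation:
Move 1: P1 pit2 -> P1=[4,4,0,4,3,2](0) P2=[5,4,3,2,2,2](0)
Move 2: P2 pit5 -> P1=[5,4,0,4,3,2](0) P2=[5,4,3,2,2,0](1)
Move 3: P1 pit3 -> P1=[5,4,0,0,4,3](1) P2=[6,4,3,2,2,0](1)
Move 4: P1 pit5 -> P1=[5,4,0,0,4,0](2) P2=[7,5,3,2,2,0](1)
Move 5: P2 pit0 -> P1=[6,4,0,0,4,0](2) P2=[0,6,4,3,3,1](2)
Move 6: P1 pit4 -> P1=[6,4,0,0,0,1](3) P2=[1,7,4,3,3,1](2)
Move 7: P2 pit5 -> P1=[6,4,0,0,0,1](3) P2=[1,7,4,3,3,0](3)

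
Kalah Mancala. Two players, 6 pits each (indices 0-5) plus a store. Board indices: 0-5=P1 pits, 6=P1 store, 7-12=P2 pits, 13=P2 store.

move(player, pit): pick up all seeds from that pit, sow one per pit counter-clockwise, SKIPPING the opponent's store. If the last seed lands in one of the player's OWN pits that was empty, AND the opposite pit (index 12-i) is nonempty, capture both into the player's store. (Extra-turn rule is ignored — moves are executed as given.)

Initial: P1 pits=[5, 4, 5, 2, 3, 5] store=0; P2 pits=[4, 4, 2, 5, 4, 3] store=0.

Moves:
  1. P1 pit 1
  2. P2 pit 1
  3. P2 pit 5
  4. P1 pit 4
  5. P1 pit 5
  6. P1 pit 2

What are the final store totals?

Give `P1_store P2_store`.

Move 1: P1 pit1 -> P1=[5,0,6,3,4,6](0) P2=[4,4,2,5,4,3](0)
Move 2: P2 pit1 -> P1=[5,0,6,3,4,6](0) P2=[4,0,3,6,5,4](0)
Move 3: P2 pit5 -> P1=[6,1,7,3,4,6](0) P2=[4,0,3,6,5,0](1)
Move 4: P1 pit4 -> P1=[6,1,7,3,0,7](1) P2=[5,1,3,6,5,0](1)
Move 5: P1 pit5 -> P1=[6,1,7,3,0,0](2) P2=[6,2,4,7,6,1](1)
Move 6: P1 pit2 -> P1=[6,1,0,4,1,1](3) P2=[7,3,5,7,6,1](1)

Answer: 3 1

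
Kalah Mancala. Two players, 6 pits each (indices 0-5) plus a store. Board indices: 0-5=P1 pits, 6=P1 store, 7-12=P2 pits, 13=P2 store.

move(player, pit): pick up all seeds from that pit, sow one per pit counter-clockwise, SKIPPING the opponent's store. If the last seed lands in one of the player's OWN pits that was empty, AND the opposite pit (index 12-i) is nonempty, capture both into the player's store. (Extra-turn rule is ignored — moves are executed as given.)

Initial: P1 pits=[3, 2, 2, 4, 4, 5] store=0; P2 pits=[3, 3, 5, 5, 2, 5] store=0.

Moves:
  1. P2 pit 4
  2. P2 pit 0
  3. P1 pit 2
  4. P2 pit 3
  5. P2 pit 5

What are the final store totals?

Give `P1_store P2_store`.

Move 1: P2 pit4 -> P1=[3,2,2,4,4,5](0) P2=[3,3,5,5,0,6](1)
Move 2: P2 pit0 -> P1=[3,2,2,4,4,5](0) P2=[0,4,6,6,0,6](1)
Move 3: P1 pit2 -> P1=[3,2,0,5,5,5](0) P2=[0,4,6,6,0,6](1)
Move 4: P2 pit3 -> P1=[4,3,1,5,5,5](0) P2=[0,4,6,0,1,7](2)
Move 5: P2 pit5 -> P1=[5,4,2,6,6,6](0) P2=[0,4,6,0,1,0](3)

Answer: 0 3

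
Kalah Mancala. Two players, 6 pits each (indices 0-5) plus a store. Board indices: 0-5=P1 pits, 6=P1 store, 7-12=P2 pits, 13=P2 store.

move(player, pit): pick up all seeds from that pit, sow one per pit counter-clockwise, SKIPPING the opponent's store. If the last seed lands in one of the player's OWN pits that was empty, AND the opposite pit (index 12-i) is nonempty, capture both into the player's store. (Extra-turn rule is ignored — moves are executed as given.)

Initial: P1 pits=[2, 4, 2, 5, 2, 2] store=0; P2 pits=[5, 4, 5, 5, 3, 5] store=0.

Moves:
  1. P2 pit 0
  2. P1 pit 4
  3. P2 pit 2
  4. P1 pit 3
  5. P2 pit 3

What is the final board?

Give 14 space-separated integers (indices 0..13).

Answer: 4 6 3 1 1 4 2 1 6 0 0 6 8 2

Derivation:
Move 1: P2 pit0 -> P1=[2,4,2,5,2,2](0) P2=[0,5,6,6,4,6](0)
Move 2: P1 pit4 -> P1=[2,4,2,5,0,3](1) P2=[0,5,6,6,4,6](0)
Move 3: P2 pit2 -> P1=[3,5,2,5,0,3](1) P2=[0,5,0,7,5,7](1)
Move 4: P1 pit3 -> P1=[3,5,2,0,1,4](2) P2=[1,6,0,7,5,7](1)
Move 5: P2 pit3 -> P1=[4,6,3,1,1,4](2) P2=[1,6,0,0,6,8](2)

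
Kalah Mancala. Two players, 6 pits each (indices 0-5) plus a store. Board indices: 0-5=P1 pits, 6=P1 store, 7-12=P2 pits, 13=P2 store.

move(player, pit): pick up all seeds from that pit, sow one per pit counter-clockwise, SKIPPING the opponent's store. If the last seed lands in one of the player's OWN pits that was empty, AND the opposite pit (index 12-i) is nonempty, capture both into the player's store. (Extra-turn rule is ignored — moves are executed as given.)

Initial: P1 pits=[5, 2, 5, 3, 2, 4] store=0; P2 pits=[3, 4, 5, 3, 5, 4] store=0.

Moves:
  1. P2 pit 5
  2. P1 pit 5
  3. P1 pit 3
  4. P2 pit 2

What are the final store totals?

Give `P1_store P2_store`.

Move 1: P2 pit5 -> P1=[6,3,6,3,2,4](0) P2=[3,4,5,3,5,0](1)
Move 2: P1 pit5 -> P1=[6,3,6,3,2,0](1) P2=[4,5,6,3,5,0](1)
Move 3: P1 pit3 -> P1=[6,3,6,0,3,1](2) P2=[4,5,6,3,5,0](1)
Move 4: P2 pit2 -> P1=[7,4,6,0,3,1](2) P2=[4,5,0,4,6,1](2)

Answer: 2 2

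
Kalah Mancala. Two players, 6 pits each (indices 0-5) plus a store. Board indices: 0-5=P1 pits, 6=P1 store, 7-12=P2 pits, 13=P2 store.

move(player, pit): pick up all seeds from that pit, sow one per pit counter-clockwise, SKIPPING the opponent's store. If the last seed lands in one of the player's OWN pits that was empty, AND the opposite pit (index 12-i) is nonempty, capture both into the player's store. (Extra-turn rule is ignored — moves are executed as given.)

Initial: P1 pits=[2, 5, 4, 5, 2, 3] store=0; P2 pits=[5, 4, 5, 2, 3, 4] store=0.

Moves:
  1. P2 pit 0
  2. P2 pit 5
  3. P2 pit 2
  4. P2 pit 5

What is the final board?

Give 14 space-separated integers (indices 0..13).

Move 1: P2 pit0 -> P1=[2,5,4,5,2,3](0) P2=[0,5,6,3,4,5](0)
Move 2: P2 pit5 -> P1=[3,6,5,6,2,3](0) P2=[0,5,6,3,4,0](1)
Move 3: P2 pit2 -> P1=[4,7,5,6,2,3](0) P2=[0,5,0,4,5,1](2)
Move 4: P2 pit5 -> P1=[4,7,5,6,2,3](0) P2=[0,5,0,4,5,0](3)

Answer: 4 7 5 6 2 3 0 0 5 0 4 5 0 3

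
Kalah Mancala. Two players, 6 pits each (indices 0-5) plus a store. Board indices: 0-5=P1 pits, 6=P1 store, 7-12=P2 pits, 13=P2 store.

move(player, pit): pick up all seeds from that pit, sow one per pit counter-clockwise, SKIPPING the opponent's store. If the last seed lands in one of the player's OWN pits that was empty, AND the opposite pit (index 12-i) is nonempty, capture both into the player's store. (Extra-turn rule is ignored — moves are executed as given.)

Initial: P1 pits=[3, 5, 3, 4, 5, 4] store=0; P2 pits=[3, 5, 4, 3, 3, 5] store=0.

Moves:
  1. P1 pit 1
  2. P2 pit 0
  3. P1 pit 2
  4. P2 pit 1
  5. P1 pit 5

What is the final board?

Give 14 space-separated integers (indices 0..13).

Move 1: P1 pit1 -> P1=[3,0,4,5,6,5](1) P2=[3,5,4,3,3,5](0)
Move 2: P2 pit0 -> P1=[3,0,4,5,6,5](1) P2=[0,6,5,4,3,5](0)
Move 3: P1 pit2 -> P1=[3,0,0,6,7,6](2) P2=[0,6,5,4,3,5](0)
Move 4: P2 pit1 -> P1=[4,0,0,6,7,6](2) P2=[0,0,6,5,4,6](1)
Move 5: P1 pit5 -> P1=[4,0,0,6,7,0](3) P2=[1,1,7,6,5,6](1)

Answer: 4 0 0 6 7 0 3 1 1 7 6 5 6 1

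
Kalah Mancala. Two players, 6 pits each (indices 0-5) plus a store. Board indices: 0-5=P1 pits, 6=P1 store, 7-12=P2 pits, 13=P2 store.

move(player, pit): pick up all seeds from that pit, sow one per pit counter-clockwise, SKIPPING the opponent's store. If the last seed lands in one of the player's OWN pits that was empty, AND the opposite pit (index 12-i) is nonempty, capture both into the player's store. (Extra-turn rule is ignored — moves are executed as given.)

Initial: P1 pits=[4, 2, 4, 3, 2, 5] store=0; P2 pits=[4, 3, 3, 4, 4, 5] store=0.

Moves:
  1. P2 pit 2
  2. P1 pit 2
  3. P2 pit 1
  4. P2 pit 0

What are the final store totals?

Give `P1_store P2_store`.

Answer: 1 0

Derivation:
Move 1: P2 pit2 -> P1=[4,2,4,3,2,5](0) P2=[4,3,0,5,5,6](0)
Move 2: P1 pit2 -> P1=[4,2,0,4,3,6](1) P2=[4,3,0,5,5,6](0)
Move 3: P2 pit1 -> P1=[4,2,0,4,3,6](1) P2=[4,0,1,6,6,6](0)
Move 4: P2 pit0 -> P1=[4,2,0,4,3,6](1) P2=[0,1,2,7,7,6](0)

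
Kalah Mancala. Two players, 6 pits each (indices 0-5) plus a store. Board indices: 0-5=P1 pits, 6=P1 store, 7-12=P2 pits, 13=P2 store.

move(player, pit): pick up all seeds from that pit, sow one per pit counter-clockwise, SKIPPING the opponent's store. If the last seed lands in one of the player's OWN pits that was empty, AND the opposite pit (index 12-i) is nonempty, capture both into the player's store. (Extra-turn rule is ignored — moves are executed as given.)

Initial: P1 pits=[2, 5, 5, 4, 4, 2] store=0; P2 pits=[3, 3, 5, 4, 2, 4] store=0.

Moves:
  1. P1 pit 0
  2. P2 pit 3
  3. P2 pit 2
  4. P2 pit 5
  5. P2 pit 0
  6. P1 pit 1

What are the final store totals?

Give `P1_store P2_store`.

Answer: 1 3

Derivation:
Move 1: P1 pit0 -> P1=[0,6,6,4,4,2](0) P2=[3,3,5,4,2,4](0)
Move 2: P2 pit3 -> P1=[1,6,6,4,4,2](0) P2=[3,3,5,0,3,5](1)
Move 3: P2 pit2 -> P1=[2,6,6,4,4,2](0) P2=[3,3,0,1,4,6](2)
Move 4: P2 pit5 -> P1=[3,7,7,5,5,2](0) P2=[3,3,0,1,4,0](3)
Move 5: P2 pit0 -> P1=[3,7,7,5,5,2](0) P2=[0,4,1,2,4,0](3)
Move 6: P1 pit1 -> P1=[3,0,8,6,6,3](1) P2=[1,5,1,2,4,0](3)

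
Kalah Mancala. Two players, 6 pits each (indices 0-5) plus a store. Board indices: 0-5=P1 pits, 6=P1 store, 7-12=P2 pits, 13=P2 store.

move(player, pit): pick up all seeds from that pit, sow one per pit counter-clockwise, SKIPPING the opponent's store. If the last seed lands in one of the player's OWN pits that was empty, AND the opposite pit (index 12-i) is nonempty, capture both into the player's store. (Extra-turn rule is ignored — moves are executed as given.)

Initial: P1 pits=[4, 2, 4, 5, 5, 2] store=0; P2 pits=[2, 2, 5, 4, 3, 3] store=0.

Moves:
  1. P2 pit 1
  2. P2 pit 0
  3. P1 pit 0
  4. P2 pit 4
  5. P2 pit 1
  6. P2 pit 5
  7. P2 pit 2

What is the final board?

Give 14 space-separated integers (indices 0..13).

Move 1: P2 pit1 -> P1=[4,2,4,5,5,2](0) P2=[2,0,6,5,3,3](0)
Move 2: P2 pit0 -> P1=[4,2,4,5,5,2](0) P2=[0,1,7,5,3,3](0)
Move 3: P1 pit0 -> P1=[0,3,5,6,6,2](0) P2=[0,1,7,5,3,3](0)
Move 4: P2 pit4 -> P1=[1,3,5,6,6,2](0) P2=[0,1,7,5,0,4](1)
Move 5: P2 pit1 -> P1=[1,3,5,6,6,2](0) P2=[0,0,8,5,0,4](1)
Move 6: P2 pit5 -> P1=[2,4,6,6,6,2](0) P2=[0,0,8,5,0,0](2)
Move 7: P2 pit2 -> P1=[3,5,7,7,6,2](0) P2=[0,0,0,6,1,1](3)

Answer: 3 5 7 7 6 2 0 0 0 0 6 1 1 3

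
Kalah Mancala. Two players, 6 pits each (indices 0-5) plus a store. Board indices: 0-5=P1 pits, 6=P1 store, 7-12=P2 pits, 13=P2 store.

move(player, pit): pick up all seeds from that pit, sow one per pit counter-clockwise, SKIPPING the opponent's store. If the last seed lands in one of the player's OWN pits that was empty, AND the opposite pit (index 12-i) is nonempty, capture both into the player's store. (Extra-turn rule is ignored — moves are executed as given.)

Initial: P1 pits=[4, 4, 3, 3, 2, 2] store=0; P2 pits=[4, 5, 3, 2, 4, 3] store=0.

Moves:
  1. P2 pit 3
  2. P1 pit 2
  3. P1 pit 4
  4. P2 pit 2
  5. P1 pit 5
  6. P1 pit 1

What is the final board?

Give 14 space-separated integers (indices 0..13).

Move 1: P2 pit3 -> P1=[4,4,3,3,2,2](0) P2=[4,5,3,0,5,4](0)
Move 2: P1 pit2 -> P1=[4,4,0,4,3,3](0) P2=[4,5,3,0,5,4](0)
Move 3: P1 pit4 -> P1=[4,4,0,4,0,4](1) P2=[5,5,3,0,5,4](0)
Move 4: P2 pit2 -> P1=[4,4,0,4,0,4](1) P2=[5,5,0,1,6,5](0)
Move 5: P1 pit5 -> P1=[4,4,0,4,0,0](2) P2=[6,6,1,1,6,5](0)
Move 6: P1 pit1 -> P1=[4,0,1,5,1,0](9) P2=[0,6,1,1,6,5](0)

Answer: 4 0 1 5 1 0 9 0 6 1 1 6 5 0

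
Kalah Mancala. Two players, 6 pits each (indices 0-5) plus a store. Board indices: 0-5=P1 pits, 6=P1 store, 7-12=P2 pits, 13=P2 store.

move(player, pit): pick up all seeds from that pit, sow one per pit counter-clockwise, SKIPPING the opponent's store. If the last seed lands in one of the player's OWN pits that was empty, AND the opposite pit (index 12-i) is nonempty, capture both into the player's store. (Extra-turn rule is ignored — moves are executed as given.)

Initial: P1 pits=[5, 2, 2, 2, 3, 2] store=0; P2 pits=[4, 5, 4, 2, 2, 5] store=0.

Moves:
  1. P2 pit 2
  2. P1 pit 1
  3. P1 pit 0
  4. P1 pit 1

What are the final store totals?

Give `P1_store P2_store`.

Answer: 0 1

Derivation:
Move 1: P2 pit2 -> P1=[5,2,2,2,3,2](0) P2=[4,5,0,3,3,6](1)
Move 2: P1 pit1 -> P1=[5,0,3,3,3,2](0) P2=[4,5,0,3,3,6](1)
Move 3: P1 pit0 -> P1=[0,1,4,4,4,3](0) P2=[4,5,0,3,3,6](1)
Move 4: P1 pit1 -> P1=[0,0,5,4,4,3](0) P2=[4,5,0,3,3,6](1)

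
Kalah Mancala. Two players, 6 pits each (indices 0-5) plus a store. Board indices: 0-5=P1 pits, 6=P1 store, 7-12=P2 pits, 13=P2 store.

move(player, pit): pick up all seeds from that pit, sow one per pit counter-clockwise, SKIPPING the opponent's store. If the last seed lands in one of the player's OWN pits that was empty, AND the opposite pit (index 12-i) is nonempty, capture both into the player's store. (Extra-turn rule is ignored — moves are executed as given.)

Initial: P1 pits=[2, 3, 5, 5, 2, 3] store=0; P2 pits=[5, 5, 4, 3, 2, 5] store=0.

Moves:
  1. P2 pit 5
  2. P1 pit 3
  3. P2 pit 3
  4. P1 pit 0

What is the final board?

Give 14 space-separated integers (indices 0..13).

Move 1: P2 pit5 -> P1=[3,4,6,6,2,3](0) P2=[5,5,4,3,2,0](1)
Move 2: P1 pit3 -> P1=[3,4,6,0,3,4](1) P2=[6,6,5,3,2,0](1)
Move 3: P2 pit3 -> P1=[3,4,6,0,3,4](1) P2=[6,6,5,0,3,1](2)
Move 4: P1 pit0 -> P1=[0,5,7,0,3,4](7) P2=[6,6,0,0,3,1](2)

Answer: 0 5 7 0 3 4 7 6 6 0 0 3 1 2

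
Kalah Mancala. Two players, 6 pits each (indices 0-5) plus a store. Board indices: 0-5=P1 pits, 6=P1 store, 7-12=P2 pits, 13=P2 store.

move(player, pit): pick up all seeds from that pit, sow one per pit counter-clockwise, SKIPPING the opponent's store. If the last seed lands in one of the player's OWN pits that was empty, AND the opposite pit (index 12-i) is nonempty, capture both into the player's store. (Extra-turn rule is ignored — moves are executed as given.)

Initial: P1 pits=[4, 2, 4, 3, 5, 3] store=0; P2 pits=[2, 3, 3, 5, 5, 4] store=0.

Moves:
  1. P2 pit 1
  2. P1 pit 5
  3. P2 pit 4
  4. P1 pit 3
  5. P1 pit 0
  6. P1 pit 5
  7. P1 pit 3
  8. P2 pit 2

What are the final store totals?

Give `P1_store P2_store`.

Move 1: P2 pit1 -> P1=[4,2,4,3,5,3](0) P2=[2,0,4,6,6,4](0)
Move 2: P1 pit5 -> P1=[4,2,4,3,5,0](1) P2=[3,1,4,6,6,4](0)
Move 3: P2 pit4 -> P1=[5,3,5,4,5,0](1) P2=[3,1,4,6,0,5](1)
Move 4: P1 pit3 -> P1=[5,3,5,0,6,1](2) P2=[4,1,4,6,0,5](1)
Move 5: P1 pit0 -> P1=[0,4,6,1,7,2](2) P2=[4,1,4,6,0,5](1)
Move 6: P1 pit5 -> P1=[0,4,6,1,7,0](3) P2=[5,1,4,6,0,5](1)
Move 7: P1 pit3 -> P1=[0,4,6,0,8,0](3) P2=[5,1,4,6,0,5](1)
Move 8: P2 pit2 -> P1=[0,4,6,0,8,0](3) P2=[5,1,0,7,1,6](2)

Answer: 3 2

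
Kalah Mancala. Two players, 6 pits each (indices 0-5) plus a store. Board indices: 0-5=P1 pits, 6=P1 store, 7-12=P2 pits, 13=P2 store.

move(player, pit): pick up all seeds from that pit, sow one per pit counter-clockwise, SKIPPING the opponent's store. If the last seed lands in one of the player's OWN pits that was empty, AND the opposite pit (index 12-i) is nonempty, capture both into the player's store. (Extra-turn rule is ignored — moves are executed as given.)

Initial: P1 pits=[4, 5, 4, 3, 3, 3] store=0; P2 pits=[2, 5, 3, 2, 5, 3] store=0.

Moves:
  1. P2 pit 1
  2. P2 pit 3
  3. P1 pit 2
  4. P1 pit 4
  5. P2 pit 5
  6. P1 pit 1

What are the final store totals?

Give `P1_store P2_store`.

Answer: 3 3

Derivation:
Move 1: P2 pit1 -> P1=[4,5,4,3,3,3](0) P2=[2,0,4,3,6,4](1)
Move 2: P2 pit3 -> P1=[4,5,4,3,3,3](0) P2=[2,0,4,0,7,5](2)
Move 3: P1 pit2 -> P1=[4,5,0,4,4,4](1) P2=[2,0,4,0,7,5](2)
Move 4: P1 pit4 -> P1=[4,5,0,4,0,5](2) P2=[3,1,4,0,7,5](2)
Move 5: P2 pit5 -> P1=[5,6,1,5,0,5](2) P2=[3,1,4,0,7,0](3)
Move 6: P1 pit1 -> P1=[5,0,2,6,1,6](3) P2=[4,1,4,0,7,0](3)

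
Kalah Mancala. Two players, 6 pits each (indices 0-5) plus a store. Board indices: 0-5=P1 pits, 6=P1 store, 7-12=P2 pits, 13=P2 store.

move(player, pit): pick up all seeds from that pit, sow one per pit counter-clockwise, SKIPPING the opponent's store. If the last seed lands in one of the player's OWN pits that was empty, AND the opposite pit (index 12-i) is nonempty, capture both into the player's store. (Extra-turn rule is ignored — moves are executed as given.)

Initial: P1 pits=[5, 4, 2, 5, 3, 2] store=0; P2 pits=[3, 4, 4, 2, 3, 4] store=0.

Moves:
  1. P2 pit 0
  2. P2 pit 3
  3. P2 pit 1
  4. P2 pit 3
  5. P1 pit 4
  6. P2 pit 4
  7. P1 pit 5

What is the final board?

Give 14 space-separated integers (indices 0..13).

Move 1: P2 pit0 -> P1=[5,4,2,5,3,2](0) P2=[0,5,5,3,3,4](0)
Move 2: P2 pit3 -> P1=[5,4,2,5,3,2](0) P2=[0,5,5,0,4,5](1)
Move 3: P2 pit1 -> P1=[5,4,2,5,3,2](0) P2=[0,0,6,1,5,6](2)
Move 4: P2 pit3 -> P1=[5,4,2,5,3,2](0) P2=[0,0,6,0,6,6](2)
Move 5: P1 pit4 -> P1=[5,4,2,5,0,3](1) P2=[1,0,6,0,6,6](2)
Move 6: P2 pit4 -> P1=[6,5,3,6,0,3](1) P2=[1,0,6,0,0,7](3)
Move 7: P1 pit5 -> P1=[6,5,3,6,0,0](2) P2=[2,1,6,0,0,7](3)

Answer: 6 5 3 6 0 0 2 2 1 6 0 0 7 3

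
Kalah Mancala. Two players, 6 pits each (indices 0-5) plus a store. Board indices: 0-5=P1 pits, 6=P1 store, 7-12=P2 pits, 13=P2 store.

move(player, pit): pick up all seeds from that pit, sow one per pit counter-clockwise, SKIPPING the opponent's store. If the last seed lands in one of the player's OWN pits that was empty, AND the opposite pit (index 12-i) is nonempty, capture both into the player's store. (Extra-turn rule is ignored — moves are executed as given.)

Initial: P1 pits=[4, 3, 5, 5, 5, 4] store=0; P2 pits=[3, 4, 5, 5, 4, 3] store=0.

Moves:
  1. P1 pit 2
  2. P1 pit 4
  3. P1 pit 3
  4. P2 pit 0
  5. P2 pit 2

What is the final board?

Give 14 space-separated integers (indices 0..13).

Answer: 5 4 1 1 1 7 3 0 7 0 8 6 5 2

Derivation:
Move 1: P1 pit2 -> P1=[4,3,0,6,6,5](1) P2=[4,4,5,5,4,3](0)
Move 2: P1 pit4 -> P1=[4,3,0,6,0,6](2) P2=[5,5,6,6,4,3](0)
Move 3: P1 pit3 -> P1=[4,3,0,0,1,7](3) P2=[6,6,7,6,4,3](0)
Move 4: P2 pit0 -> P1=[4,3,0,0,1,7](3) P2=[0,7,8,7,5,4](1)
Move 5: P2 pit2 -> P1=[5,4,1,1,1,7](3) P2=[0,7,0,8,6,5](2)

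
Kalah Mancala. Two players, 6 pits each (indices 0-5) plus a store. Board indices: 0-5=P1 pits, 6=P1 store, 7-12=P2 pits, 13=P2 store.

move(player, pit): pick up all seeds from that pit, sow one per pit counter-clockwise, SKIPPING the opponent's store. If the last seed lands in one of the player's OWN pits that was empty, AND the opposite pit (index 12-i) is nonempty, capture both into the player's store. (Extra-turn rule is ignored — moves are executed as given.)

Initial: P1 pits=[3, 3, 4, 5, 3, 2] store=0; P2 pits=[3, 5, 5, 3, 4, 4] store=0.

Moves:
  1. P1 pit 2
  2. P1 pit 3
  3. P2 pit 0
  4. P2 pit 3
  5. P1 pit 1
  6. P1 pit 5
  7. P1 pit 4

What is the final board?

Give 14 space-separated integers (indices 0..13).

Move 1: P1 pit2 -> P1=[3,3,0,6,4,3](1) P2=[3,5,5,3,4,4](0)
Move 2: P1 pit3 -> P1=[3,3,0,0,5,4](2) P2=[4,6,6,3,4,4](0)
Move 3: P2 pit0 -> P1=[3,3,0,0,5,4](2) P2=[0,7,7,4,5,4](0)
Move 4: P2 pit3 -> P1=[4,3,0,0,5,4](2) P2=[0,7,7,0,6,5](1)
Move 5: P1 pit1 -> P1=[4,0,1,1,6,4](2) P2=[0,7,7,0,6,5](1)
Move 6: P1 pit5 -> P1=[4,0,1,1,6,0](3) P2=[1,8,8,0,6,5](1)
Move 7: P1 pit4 -> P1=[4,0,1,1,0,1](4) P2=[2,9,9,1,6,5](1)

Answer: 4 0 1 1 0 1 4 2 9 9 1 6 5 1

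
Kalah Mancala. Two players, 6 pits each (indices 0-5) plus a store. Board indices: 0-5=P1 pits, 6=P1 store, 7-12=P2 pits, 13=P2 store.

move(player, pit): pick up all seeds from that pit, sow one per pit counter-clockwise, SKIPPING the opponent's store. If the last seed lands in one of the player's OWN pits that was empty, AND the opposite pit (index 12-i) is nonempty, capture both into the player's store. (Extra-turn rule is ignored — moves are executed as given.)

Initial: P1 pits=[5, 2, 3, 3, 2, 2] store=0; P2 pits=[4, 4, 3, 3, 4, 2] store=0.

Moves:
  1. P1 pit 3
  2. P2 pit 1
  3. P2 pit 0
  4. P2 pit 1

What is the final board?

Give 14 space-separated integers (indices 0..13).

Move 1: P1 pit3 -> P1=[5,2,3,0,3,3](1) P2=[4,4,3,3,4,2](0)
Move 2: P2 pit1 -> P1=[5,2,3,0,3,3](1) P2=[4,0,4,4,5,3](0)
Move 3: P2 pit0 -> P1=[5,2,3,0,3,3](1) P2=[0,1,5,5,6,3](0)
Move 4: P2 pit1 -> P1=[5,2,3,0,3,3](1) P2=[0,0,6,5,6,3](0)

Answer: 5 2 3 0 3 3 1 0 0 6 5 6 3 0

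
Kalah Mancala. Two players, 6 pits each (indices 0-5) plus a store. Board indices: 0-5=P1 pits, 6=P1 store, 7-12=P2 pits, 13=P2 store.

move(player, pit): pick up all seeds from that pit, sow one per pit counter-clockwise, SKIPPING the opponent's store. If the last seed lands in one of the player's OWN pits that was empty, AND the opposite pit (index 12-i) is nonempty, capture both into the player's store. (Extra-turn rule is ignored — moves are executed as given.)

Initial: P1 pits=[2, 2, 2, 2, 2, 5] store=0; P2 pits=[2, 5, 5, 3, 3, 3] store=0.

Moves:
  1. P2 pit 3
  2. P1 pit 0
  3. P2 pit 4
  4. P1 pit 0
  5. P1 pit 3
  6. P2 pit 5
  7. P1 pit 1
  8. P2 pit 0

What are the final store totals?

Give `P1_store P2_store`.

Answer: 1 9

Derivation:
Move 1: P2 pit3 -> P1=[2,2,2,2,2,5](0) P2=[2,5,5,0,4,4](1)
Move 2: P1 pit0 -> P1=[0,3,3,2,2,5](0) P2=[2,5,5,0,4,4](1)
Move 3: P2 pit4 -> P1=[1,4,3,2,2,5](0) P2=[2,5,5,0,0,5](2)
Move 4: P1 pit0 -> P1=[0,5,3,2,2,5](0) P2=[2,5,5,0,0,5](2)
Move 5: P1 pit3 -> P1=[0,5,3,0,3,6](0) P2=[2,5,5,0,0,5](2)
Move 6: P2 pit5 -> P1=[1,6,4,1,3,6](0) P2=[2,5,5,0,0,0](3)
Move 7: P1 pit1 -> P1=[1,0,5,2,4,7](1) P2=[3,5,5,0,0,0](3)
Move 8: P2 pit0 -> P1=[1,0,0,2,4,7](1) P2=[0,6,6,0,0,0](9)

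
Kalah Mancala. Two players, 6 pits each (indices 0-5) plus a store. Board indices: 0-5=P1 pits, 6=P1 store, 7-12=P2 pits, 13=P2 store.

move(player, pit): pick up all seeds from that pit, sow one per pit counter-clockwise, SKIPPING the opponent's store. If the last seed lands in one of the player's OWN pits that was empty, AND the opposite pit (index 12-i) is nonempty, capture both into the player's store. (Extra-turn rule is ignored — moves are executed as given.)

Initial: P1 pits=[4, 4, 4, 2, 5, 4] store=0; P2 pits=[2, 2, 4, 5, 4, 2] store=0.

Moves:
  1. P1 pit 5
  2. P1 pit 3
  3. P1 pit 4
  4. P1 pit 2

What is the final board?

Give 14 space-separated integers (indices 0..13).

Move 1: P1 pit5 -> P1=[4,4,4,2,5,0](1) P2=[3,3,5,5,4,2](0)
Move 2: P1 pit3 -> P1=[4,4,4,0,6,0](5) P2=[0,3,5,5,4,2](0)
Move 3: P1 pit4 -> P1=[4,4,4,0,0,1](6) P2=[1,4,6,6,4,2](0)
Move 4: P1 pit2 -> P1=[4,4,0,1,1,2](7) P2=[1,4,6,6,4,2](0)

Answer: 4 4 0 1 1 2 7 1 4 6 6 4 2 0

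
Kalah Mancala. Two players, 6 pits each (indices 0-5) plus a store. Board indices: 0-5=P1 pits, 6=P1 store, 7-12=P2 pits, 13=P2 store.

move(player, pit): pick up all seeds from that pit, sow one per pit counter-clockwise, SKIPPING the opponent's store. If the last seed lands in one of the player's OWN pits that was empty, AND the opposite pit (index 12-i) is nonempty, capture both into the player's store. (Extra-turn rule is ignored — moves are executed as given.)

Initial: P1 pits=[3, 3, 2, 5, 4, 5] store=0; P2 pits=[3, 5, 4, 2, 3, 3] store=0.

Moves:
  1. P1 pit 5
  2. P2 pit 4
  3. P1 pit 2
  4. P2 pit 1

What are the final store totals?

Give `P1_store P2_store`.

Move 1: P1 pit5 -> P1=[3,3,2,5,4,0](1) P2=[4,6,5,3,3,3](0)
Move 2: P2 pit4 -> P1=[4,3,2,5,4,0](1) P2=[4,6,5,3,0,4](1)
Move 3: P1 pit2 -> P1=[4,3,0,6,5,0](1) P2=[4,6,5,3,0,4](1)
Move 4: P2 pit1 -> P1=[5,3,0,6,5,0](1) P2=[4,0,6,4,1,5](2)

Answer: 1 2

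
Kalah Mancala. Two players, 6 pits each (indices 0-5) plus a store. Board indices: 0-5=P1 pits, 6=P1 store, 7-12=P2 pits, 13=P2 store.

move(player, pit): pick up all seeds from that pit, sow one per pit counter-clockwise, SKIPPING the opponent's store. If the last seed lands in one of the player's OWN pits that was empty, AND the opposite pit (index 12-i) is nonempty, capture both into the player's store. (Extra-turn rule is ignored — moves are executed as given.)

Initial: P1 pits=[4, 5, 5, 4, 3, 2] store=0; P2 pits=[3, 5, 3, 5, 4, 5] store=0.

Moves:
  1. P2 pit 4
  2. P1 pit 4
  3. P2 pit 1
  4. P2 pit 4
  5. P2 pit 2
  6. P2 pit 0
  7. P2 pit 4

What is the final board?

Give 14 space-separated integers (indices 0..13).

Answer: 5 6 5 4 0 3 1 0 1 1 8 0 10 4

Derivation:
Move 1: P2 pit4 -> P1=[5,6,5,4,3,2](0) P2=[3,5,3,5,0,6](1)
Move 2: P1 pit4 -> P1=[5,6,5,4,0,3](1) P2=[4,5,3,5,0,6](1)
Move 3: P2 pit1 -> P1=[5,6,5,4,0,3](1) P2=[4,0,4,6,1,7](2)
Move 4: P2 pit4 -> P1=[5,6,5,4,0,3](1) P2=[4,0,4,6,0,8](2)
Move 5: P2 pit2 -> P1=[5,6,5,4,0,3](1) P2=[4,0,0,7,1,9](3)
Move 6: P2 pit0 -> P1=[5,6,5,4,0,3](1) P2=[0,1,1,8,2,9](3)
Move 7: P2 pit4 -> P1=[5,6,5,4,0,3](1) P2=[0,1,1,8,0,10](4)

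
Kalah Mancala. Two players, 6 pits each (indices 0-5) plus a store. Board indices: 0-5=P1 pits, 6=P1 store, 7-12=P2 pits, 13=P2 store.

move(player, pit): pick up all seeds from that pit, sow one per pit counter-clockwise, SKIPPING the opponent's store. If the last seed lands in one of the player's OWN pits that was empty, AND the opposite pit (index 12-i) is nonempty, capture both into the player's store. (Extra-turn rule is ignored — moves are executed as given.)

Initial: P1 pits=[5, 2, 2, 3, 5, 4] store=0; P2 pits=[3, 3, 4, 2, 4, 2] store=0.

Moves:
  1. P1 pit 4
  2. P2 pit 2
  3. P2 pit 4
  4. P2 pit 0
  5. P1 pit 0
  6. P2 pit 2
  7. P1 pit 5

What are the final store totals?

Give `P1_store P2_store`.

Move 1: P1 pit4 -> P1=[5,2,2,3,0,5](1) P2=[4,4,5,2,4,2](0)
Move 2: P2 pit2 -> P1=[6,2,2,3,0,5](1) P2=[4,4,0,3,5,3](1)
Move 3: P2 pit4 -> P1=[7,3,3,3,0,5](1) P2=[4,4,0,3,0,4](2)
Move 4: P2 pit0 -> P1=[7,0,3,3,0,5](1) P2=[0,5,1,4,0,4](6)
Move 5: P1 pit0 -> P1=[0,1,4,4,1,6](2) P2=[1,5,1,4,0,4](6)
Move 6: P2 pit2 -> P1=[0,1,4,4,1,6](2) P2=[1,5,0,5,0,4](6)
Move 7: P1 pit5 -> P1=[0,1,4,4,1,0](3) P2=[2,6,1,6,1,4](6)

Answer: 3 6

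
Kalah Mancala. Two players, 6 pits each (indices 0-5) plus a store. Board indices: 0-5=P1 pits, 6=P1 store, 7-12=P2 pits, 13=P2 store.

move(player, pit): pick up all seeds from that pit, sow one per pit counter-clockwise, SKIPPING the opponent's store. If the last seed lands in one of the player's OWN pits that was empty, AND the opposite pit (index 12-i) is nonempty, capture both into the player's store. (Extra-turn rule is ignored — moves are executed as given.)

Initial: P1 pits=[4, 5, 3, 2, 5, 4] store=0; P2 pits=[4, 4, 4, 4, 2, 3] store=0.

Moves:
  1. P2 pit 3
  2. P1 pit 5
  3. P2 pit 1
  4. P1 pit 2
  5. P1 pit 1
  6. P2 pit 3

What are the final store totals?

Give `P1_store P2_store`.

Move 1: P2 pit3 -> P1=[5,5,3,2,5,4](0) P2=[4,4,4,0,3,4](1)
Move 2: P1 pit5 -> P1=[5,5,3,2,5,0](1) P2=[5,5,5,0,3,4](1)
Move 3: P2 pit1 -> P1=[5,5,3,2,5,0](1) P2=[5,0,6,1,4,5](2)
Move 4: P1 pit2 -> P1=[5,5,0,3,6,0](7) P2=[0,0,6,1,4,5](2)
Move 5: P1 pit1 -> P1=[5,0,1,4,7,1](8) P2=[0,0,6,1,4,5](2)
Move 6: P2 pit3 -> P1=[5,0,1,4,7,1](8) P2=[0,0,6,0,5,5](2)

Answer: 8 2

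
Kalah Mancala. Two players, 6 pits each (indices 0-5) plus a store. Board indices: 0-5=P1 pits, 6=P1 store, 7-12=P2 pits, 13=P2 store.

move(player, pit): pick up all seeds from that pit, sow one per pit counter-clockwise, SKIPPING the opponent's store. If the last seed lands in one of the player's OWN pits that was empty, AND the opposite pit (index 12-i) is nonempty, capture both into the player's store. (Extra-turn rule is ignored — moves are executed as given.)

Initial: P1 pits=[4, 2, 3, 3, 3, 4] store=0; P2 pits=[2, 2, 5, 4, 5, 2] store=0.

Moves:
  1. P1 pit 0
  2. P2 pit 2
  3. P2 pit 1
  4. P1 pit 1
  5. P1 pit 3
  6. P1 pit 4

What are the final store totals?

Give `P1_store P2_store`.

Move 1: P1 pit0 -> P1=[0,3,4,4,4,4](0) P2=[2,2,5,4,5,2](0)
Move 2: P2 pit2 -> P1=[1,3,4,4,4,4](0) P2=[2,2,0,5,6,3](1)
Move 3: P2 pit1 -> P1=[1,3,4,4,4,4](0) P2=[2,0,1,6,6,3](1)
Move 4: P1 pit1 -> P1=[1,0,5,5,5,4](0) P2=[2,0,1,6,6,3](1)
Move 5: P1 pit3 -> P1=[1,0,5,0,6,5](1) P2=[3,1,1,6,6,3](1)
Move 6: P1 pit4 -> P1=[1,0,5,0,0,6](2) P2=[4,2,2,7,6,3](1)

Answer: 2 1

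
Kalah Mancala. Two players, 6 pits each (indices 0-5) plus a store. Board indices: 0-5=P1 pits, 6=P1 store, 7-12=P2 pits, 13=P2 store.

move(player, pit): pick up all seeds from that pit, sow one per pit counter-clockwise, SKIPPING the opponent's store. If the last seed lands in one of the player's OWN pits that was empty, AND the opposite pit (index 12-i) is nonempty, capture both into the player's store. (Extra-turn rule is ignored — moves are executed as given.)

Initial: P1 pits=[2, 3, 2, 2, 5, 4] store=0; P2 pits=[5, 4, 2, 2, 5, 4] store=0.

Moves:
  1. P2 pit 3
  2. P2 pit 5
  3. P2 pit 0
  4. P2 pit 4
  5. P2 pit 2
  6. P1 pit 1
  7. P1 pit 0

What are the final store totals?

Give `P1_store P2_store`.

Answer: 3 6

Derivation:
Move 1: P2 pit3 -> P1=[2,3,2,2,5,4](0) P2=[5,4,2,0,6,5](0)
Move 2: P2 pit5 -> P1=[3,4,3,3,5,4](0) P2=[5,4,2,0,6,0](1)
Move 3: P2 pit0 -> P1=[0,4,3,3,5,4](0) P2=[0,5,3,1,7,0](5)
Move 4: P2 pit4 -> P1=[1,5,4,4,6,4](0) P2=[0,5,3,1,0,1](6)
Move 5: P2 pit2 -> P1=[1,5,4,4,6,4](0) P2=[0,5,0,2,1,2](6)
Move 6: P1 pit1 -> P1=[1,0,5,5,7,5](1) P2=[0,5,0,2,1,2](6)
Move 7: P1 pit0 -> P1=[0,0,5,5,7,5](3) P2=[0,5,0,2,0,2](6)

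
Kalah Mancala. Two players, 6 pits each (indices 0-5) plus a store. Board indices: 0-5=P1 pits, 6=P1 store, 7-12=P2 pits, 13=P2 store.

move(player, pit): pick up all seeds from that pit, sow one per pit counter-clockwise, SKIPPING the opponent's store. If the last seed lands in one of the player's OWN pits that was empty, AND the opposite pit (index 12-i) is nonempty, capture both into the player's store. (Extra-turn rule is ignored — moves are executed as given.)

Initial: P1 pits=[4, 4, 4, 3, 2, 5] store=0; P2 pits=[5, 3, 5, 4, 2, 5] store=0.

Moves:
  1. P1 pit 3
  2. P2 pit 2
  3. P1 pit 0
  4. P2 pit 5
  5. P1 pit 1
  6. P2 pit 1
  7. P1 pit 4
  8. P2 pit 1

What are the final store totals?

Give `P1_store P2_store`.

Answer: 3 2

Derivation:
Move 1: P1 pit3 -> P1=[4,4,4,0,3,6](1) P2=[5,3,5,4,2,5](0)
Move 2: P2 pit2 -> P1=[5,4,4,0,3,6](1) P2=[5,3,0,5,3,6](1)
Move 3: P1 pit0 -> P1=[0,5,5,1,4,7](1) P2=[5,3,0,5,3,6](1)
Move 4: P2 pit5 -> P1=[1,6,6,2,5,7](1) P2=[5,3,0,5,3,0](2)
Move 5: P1 pit1 -> P1=[1,0,7,3,6,8](2) P2=[6,3,0,5,3,0](2)
Move 6: P2 pit1 -> P1=[1,0,7,3,6,8](2) P2=[6,0,1,6,4,0](2)
Move 7: P1 pit4 -> P1=[1,0,7,3,0,9](3) P2=[7,1,2,7,4,0](2)
Move 8: P2 pit1 -> P1=[1,0,7,3,0,9](3) P2=[7,0,3,7,4,0](2)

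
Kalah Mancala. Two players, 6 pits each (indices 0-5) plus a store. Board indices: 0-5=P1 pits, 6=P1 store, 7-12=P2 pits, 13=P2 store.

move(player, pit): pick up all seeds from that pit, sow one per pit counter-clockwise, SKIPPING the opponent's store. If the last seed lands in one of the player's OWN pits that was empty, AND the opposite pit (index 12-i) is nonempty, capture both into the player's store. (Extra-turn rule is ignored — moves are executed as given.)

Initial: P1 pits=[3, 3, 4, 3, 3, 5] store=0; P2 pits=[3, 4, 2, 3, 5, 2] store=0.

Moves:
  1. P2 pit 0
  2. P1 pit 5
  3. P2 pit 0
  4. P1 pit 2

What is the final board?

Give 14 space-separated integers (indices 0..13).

Answer: 3 3 0 4 4 1 2 0 7 4 5 5 2 0

Derivation:
Move 1: P2 pit0 -> P1=[3,3,4,3,3,5](0) P2=[0,5,3,4,5,2](0)
Move 2: P1 pit5 -> P1=[3,3,4,3,3,0](1) P2=[1,6,4,5,5,2](0)
Move 3: P2 pit0 -> P1=[3,3,4,3,3,0](1) P2=[0,7,4,5,5,2](0)
Move 4: P1 pit2 -> P1=[3,3,0,4,4,1](2) P2=[0,7,4,5,5,2](0)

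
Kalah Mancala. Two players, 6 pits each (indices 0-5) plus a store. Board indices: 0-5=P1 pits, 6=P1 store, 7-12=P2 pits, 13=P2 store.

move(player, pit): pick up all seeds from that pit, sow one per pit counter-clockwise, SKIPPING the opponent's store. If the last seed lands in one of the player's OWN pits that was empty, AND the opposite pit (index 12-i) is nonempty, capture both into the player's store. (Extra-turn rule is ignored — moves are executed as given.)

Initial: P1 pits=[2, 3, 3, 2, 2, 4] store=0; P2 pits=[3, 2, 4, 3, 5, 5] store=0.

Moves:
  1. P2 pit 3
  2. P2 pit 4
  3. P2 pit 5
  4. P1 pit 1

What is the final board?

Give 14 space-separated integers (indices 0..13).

Answer: 4 0 6 5 4 6 1 3 2 4 0 0 0 3

Derivation:
Move 1: P2 pit3 -> P1=[2,3,3,2,2,4](0) P2=[3,2,4,0,6,6](1)
Move 2: P2 pit4 -> P1=[3,4,4,3,2,4](0) P2=[3,2,4,0,0,7](2)
Move 3: P2 pit5 -> P1=[4,5,5,4,3,5](0) P2=[3,2,4,0,0,0](3)
Move 4: P1 pit1 -> P1=[4,0,6,5,4,6](1) P2=[3,2,4,0,0,0](3)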